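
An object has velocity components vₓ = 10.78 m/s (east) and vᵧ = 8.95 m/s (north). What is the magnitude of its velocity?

|v| = √(vₓ² + vᵧ²) = √(10.78² + 8.95²) = √(196.3109) = 14.01 m/s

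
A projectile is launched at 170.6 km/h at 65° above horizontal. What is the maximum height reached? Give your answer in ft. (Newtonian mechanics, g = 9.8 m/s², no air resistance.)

v₀ = 170.6 km/h × 0.2777777777777778 = 47.3889 m/s
H = v₀² × sin²(θ) / (2g) = 47.3889² × sin(65°)² / (2 × 9.8) = 2245.71 × 0.821394 / 19.6 = 94.1129 m
H = 94.1129 m / 0.3048 = 308.8 ft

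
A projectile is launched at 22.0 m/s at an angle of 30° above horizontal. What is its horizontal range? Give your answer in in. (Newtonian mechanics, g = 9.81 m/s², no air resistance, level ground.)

R = v₀² × sin(2θ) / g = 22.0² × sin(2 × 30°) / 9.81 = 484.0 × 0.866025 / 9.81 = 42.7274 m
R = 42.7274 m / 0.0254 = 1682 in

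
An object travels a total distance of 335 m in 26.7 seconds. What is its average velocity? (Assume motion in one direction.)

v_avg = Δd / Δt = 335 / 26.7 = 12.55 m/s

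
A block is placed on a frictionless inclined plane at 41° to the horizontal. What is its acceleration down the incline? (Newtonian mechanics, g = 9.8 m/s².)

a = g sin(θ) = 9.8 × sin(41°) = 9.8 × 0.6561 = 6.43 m/s²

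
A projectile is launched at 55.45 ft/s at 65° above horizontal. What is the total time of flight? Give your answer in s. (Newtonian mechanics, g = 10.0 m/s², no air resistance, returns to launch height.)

v₀ = 55.45 ft/s × 0.3048 = 16.9012 m/s
T = 2 × v₀ × sin(θ) / g = 2 × 16.9012 × sin(65°) / 10.0 = 2 × 16.9012 × 0.906308 / 10.0 = 3.064 s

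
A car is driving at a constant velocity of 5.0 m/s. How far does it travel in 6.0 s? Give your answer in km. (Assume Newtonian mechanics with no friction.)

d = v × t = 5.0 × 6.0 = 30.0 m
d = 30.0 m / 1000.0 = 0.03 km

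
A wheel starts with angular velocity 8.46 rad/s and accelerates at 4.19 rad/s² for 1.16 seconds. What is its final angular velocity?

ω = ω₀ + αt = 8.46 + 4.19 × 1.16 = 13.32 rad/s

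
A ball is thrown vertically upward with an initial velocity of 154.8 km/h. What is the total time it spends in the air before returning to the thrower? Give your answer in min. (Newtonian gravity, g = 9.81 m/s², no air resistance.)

v₀ = 154.8 km/h × 0.2777777777777778 = 43.0 m/s
t_total = 2 × v₀ / g = 2 × 43.0 / 9.81 = 8.76656 s
t_total = 8.76656 s / 60.0 = 0.1461 min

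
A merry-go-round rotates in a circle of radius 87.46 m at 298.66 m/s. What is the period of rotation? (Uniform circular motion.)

T = 2πr/v = 2π×87.46/298.66 = 1.84 s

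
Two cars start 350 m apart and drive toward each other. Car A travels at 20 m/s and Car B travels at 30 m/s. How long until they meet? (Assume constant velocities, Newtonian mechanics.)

Combined speed: v_combined = 20 + 30 = 50 m/s
Time to meet: t = d/v_combined = 350/50 = 7.0 s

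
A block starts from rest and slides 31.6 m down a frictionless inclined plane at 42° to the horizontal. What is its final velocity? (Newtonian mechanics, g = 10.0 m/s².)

a = g sin(θ) = 10.0 × sin(42°) = 6.6913 m/s²
v = √(2ad) = √(2 × 6.6913 × 31.6) = 20.56 m/s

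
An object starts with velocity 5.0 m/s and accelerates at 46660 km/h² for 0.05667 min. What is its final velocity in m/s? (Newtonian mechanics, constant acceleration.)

a = 46660 km/h² × 7.716049382716049e-05 = 3.60031 m/s²
t = 0.05667 min × 60.0 = 3.4002 s
v = v₀ + a × t = 5.0 + 3.60031 × 3.4002 = 17.24 m/s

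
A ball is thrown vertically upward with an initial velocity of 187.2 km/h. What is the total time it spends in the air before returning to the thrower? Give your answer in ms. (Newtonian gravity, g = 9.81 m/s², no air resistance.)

v₀ = 187.2 km/h × 0.2777777777777778 = 52.0 m/s
t_total = 2 × v₀ / g = 2 × 52.0 / 9.81 = 10.6014 s
t_total = 10.6014 s / 0.001 = 10600 ms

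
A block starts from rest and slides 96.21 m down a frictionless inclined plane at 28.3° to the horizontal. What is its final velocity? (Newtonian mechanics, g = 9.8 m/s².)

a = g sin(θ) = 9.8 × sin(28.3°) = 4.6461 m/s²
v = √(2ad) = √(2 × 4.6461 × 96.21) = 29.9 m/s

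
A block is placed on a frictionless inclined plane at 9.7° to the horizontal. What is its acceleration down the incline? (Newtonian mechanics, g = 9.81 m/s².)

a = g sin(θ) = 9.81 × sin(9.7°) = 9.81 × 0.1685 = 1.65 m/s²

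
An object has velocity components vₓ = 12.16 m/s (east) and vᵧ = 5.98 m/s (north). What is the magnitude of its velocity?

|v| = √(vₓ² + vᵧ²) = √(12.16² + 5.98²) = √(183.626) = 13.55 m/s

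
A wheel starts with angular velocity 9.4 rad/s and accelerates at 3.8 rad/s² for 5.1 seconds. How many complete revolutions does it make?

θ = ω₀t + ½αt² = 9.4×5.1 + ½×3.8×5.1² = 97.359 rad
Total revolutions = θ/(2π) = 97.359/(2π) = 15.5
Complete revolutions = ⌊15.5⌋ = 15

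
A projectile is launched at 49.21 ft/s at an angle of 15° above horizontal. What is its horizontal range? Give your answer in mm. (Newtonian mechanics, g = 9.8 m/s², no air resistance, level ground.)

v₀ = 49.21 ft/s × 0.3048 = 14.9992 m/s
R = v₀² × sin(2θ) / g = 14.9992² × sin(2 × 15°) / 9.8 = 224.976 × 0.5 / 9.8 = 11.4784 m
R = 11.4784 m / 0.001 = 11480 mm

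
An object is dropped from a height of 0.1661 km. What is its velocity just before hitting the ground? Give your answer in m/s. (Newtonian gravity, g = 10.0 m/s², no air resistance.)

h = 0.1661 km × 1000.0 = 166.1 m
v = √(2gh) = √(2 × 10.0 × 166.1) = 57.64 m/s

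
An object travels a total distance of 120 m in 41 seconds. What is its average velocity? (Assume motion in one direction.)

v_avg = Δd / Δt = 120 / 41 = 2.93 m/s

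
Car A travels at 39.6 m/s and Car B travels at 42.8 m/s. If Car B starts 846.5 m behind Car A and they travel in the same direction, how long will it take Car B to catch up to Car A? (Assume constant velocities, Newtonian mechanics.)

Relative speed: v_rel = 42.8 - 39.6 = 3.2 m/s
Time to catch: t = d₀/v_rel = 846.5/3.2 = 264.53 s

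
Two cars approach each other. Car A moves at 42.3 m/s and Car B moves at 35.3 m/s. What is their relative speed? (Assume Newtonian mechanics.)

v_rel = v_A + v_B = 42.3 + 35.3 = 77.6 m/s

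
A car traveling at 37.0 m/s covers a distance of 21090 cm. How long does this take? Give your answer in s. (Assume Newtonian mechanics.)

d = 21090 cm × 0.01 = 210.9 m
t = d / v = 210.9 / 37.0 = 5.7 s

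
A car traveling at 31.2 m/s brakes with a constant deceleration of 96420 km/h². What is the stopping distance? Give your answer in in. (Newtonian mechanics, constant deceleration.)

a = 96420 km/h² × 7.716049382716049e-05 = 7.43981 m/s²
d = v₀² / (2a) = 31.2² / (2 × 7.43981) = 973.44 / 14.8796 = 65.4211 m
d = 65.4211 m / 0.0254 = 2576 in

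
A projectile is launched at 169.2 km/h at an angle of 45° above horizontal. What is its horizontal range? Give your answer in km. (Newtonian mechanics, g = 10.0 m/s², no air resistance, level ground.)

v₀ = 169.2 km/h × 0.2777777777777778 = 47.0 m/s
R = v₀² × sin(2θ) / g = 47.0² × sin(2 × 45°) / 10.0 = 2209.0 × 1.0 / 10.0 = 220.9 m
R = 220.9 m / 1000.0 = 0.2209 km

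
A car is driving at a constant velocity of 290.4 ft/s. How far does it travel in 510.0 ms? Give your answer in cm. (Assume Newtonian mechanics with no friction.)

v = 290.4 ft/s × 0.3048 = 88.5139 m/s
t = 510.0 ms × 0.001 = 0.51 s
d = v × t = 88.5139 × 0.51 = 45.1421 m
d = 45.1421 m / 0.01 = 4514 cm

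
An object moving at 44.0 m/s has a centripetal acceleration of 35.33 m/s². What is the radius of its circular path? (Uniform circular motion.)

r = v²/a_c = 44.0²/35.33 = 54.8 m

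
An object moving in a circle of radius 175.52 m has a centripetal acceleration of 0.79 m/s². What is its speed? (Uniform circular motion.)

v = √(a_c × r) = √(0.79 × 175.52) = 11.78 m/s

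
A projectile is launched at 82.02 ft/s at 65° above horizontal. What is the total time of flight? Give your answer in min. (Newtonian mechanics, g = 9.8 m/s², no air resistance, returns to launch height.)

v₀ = 82.02 ft/s × 0.3048 = 24.9997 m/s
T = 2 × v₀ × sin(θ) / g = 2 × 24.9997 × sin(65°) / 9.8 = 2 × 24.9997 × 0.906308 / 9.8 = 4.62396 s
T = 4.62396 s / 60.0 = 0.07707 min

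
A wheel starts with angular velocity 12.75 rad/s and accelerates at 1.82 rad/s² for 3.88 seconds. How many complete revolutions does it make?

θ = ω₀t + ½αt² = 12.75×3.88 + ½×1.82×3.88² = 63.169504 rad
Total revolutions = θ/(2π) = 63.169504/(2π) = 10.05
Complete revolutions = ⌊10.05⌋ = 10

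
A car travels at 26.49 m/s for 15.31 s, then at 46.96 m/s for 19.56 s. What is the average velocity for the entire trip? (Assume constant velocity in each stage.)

d₁ = v₁t₁ = 26.49 × 15.31 = 405.5619 m
d₂ = v₂t₂ = 46.96 × 19.56 = 918.5376 m
d_total = 1324.0995 m, t_total = 34.87 s
v_avg = d_total/t_total = 1324.0995/34.87 = 37.97 m/s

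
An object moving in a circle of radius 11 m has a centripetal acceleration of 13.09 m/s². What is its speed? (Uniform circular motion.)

v = √(a_c × r) = √(13.09 × 11) = 12.0 m/s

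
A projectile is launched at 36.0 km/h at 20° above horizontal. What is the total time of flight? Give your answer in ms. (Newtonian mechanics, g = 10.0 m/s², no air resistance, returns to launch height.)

v₀ = 36.0 km/h × 0.2777777777777778 = 10.0 m/s
T = 2 × v₀ × sin(θ) / g = 2 × 10.0 × sin(20°) / 10.0 = 2 × 10.0 × 0.34202 / 10.0 = 0.68404 s
T = 0.68404 s / 0.001 = 684.0 ms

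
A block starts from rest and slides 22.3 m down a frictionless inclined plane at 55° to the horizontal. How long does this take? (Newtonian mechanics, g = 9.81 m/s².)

a = g sin(θ) = 9.81 × sin(55°) = 8.0359 m/s²
t = √(2d/a) = √(2 × 22.3 / 8.0359) = 2.36 s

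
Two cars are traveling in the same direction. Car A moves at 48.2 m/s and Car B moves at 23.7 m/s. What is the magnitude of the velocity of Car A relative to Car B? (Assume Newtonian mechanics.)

v_rel = |v_A - v_B| = |48.2 - 23.7| = 24.5 m/s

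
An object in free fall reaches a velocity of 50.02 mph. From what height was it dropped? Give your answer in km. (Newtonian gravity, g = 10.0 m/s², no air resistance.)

v = 50.02 mph × 0.44704 = 22.3609 m/s
h = v² / (2g) = 22.3609² / (2 × 10.0) = 25.0005 m
h = 25.0005 m / 1000.0 = 0.025 km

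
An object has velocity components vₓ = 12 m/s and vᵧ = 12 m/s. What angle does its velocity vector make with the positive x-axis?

θ = arctan(vᵧ/vₓ) = arctan(12/12) = 45.0°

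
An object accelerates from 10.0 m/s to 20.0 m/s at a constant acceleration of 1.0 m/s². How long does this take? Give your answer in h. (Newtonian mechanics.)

t = (v - v₀) / a = (20.0 - 10.0) / 1.0 = 10.0 s
t = 10.0 s / 3600.0 = 0.002778 h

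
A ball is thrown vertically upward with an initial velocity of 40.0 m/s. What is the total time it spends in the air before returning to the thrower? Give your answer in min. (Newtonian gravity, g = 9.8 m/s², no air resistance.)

t_total = 2 × v₀ / g = 2 × 40.0 / 9.8 = 8.16327 s
t_total = 8.16327 s / 60.0 = 0.1361 min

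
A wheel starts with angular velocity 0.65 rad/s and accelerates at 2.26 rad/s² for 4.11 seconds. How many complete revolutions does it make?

θ = ω₀t + ½αt² = 0.65×4.11 + ½×2.26×4.11² = 21.759573 rad
Total revolutions = θ/(2π) = 21.759573/(2π) = 3.46
Complete revolutions = ⌊3.46⌋ = 3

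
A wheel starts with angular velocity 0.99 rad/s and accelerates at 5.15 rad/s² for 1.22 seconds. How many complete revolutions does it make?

θ = ω₀t + ½αt² = 0.99×1.22 + ½×5.15×1.22² = 5.04043 rad
Total revolutions = θ/(2π) = 5.04043/(2π) = 0.8
Complete revolutions = ⌊0.8⌋ = 0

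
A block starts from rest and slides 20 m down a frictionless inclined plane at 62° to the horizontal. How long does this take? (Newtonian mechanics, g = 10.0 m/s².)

a = g sin(θ) = 10.0 × sin(62°) = 8.8295 m/s²
t = √(2d/a) = √(2 × 20 / 8.8295) = 2.13 s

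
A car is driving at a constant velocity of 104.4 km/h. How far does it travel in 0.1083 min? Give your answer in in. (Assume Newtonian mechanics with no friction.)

v = 104.4 km/h × 0.2777777777777778 = 29.0 m/s
t = 0.1083 min × 60.0 = 6.498 s
d = v × t = 29.0 × 6.498 = 188.442 m
d = 188.442 m / 0.0254 = 7419 in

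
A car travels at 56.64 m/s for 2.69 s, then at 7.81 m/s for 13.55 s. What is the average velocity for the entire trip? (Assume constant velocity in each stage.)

d₁ = v₁t₁ = 56.64 × 2.69 = 152.3616 m
d₂ = v₂t₂ = 7.81 × 13.55 = 105.8255 m
d_total = 258.1871 m, t_total = 16.24 s
v_avg = d_total/t_total = 258.1871/16.24 = 15.9 m/s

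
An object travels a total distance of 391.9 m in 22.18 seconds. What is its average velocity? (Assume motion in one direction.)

v_avg = Δd / Δt = 391.9 / 22.18 = 17.67 m/s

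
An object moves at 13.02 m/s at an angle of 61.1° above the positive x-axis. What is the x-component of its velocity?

vₓ = v cos(θ) = 13.02 × cos(61.1°) = 6.29 m/s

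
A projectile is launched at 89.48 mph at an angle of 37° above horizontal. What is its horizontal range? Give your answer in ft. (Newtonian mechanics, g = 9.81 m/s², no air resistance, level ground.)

v₀ = 89.48 mph × 0.44704 = 40.0011 m/s
R = v₀² × sin(2θ) / g = 40.0011² × sin(2 × 37°) / 9.81 = 1600.09 × 0.961262 / 9.81 = 156.79 m
R = 156.79 m / 0.3048 = 514.4 ft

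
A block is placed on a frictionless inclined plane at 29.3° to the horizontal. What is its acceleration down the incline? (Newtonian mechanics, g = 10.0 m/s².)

a = g sin(θ) = 10.0 × sin(29.3°) = 10.0 × 0.4894 = 4.89 m/s²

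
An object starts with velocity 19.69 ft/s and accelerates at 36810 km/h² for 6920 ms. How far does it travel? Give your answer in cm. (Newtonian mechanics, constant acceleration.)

v₀ = 19.69 ft/s × 0.3048 = 6.00151 m/s
a = 36810 km/h² × 7.716049382716049e-05 = 2.84028 m/s²
t = 6920 ms × 0.001 = 6.92 s
d = v₀ × t + ½ × a × t² = 6.00151 × 6.92 + 0.5 × 2.84028 × 6.92² = 109.536 m
d = 109.536 m / 0.01 = 10950 cm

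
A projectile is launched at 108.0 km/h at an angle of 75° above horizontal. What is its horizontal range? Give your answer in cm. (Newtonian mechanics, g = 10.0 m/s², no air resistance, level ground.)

v₀ = 108.0 km/h × 0.2777777777777778 = 30.0 m/s
R = v₀² × sin(2θ) / g = 30.0² × sin(2 × 75°) / 10.0 = 900.0 × 0.5 / 10.0 = 45.0 m
R = 45.0 m / 0.01 = 4500 cm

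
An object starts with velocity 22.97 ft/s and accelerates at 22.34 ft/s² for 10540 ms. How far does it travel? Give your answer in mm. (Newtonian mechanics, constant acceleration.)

v₀ = 22.97 ft/s × 0.3048 = 7.00126 m/s
a = 22.34 ft/s² × 0.3048 = 6.80923 m/s²
t = 10540 ms × 0.001 = 10.54 s
d = v₀ × t + ½ × a × t² = 7.00126 × 10.54 + 0.5 × 6.80923 × 10.54² = 452.017 m
d = 452.017 m / 0.001 = 452000 mm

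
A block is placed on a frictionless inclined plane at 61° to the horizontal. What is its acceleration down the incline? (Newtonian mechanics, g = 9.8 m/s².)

a = g sin(θ) = 9.8 × sin(61°) = 9.8 × 0.8746 = 8.57 m/s²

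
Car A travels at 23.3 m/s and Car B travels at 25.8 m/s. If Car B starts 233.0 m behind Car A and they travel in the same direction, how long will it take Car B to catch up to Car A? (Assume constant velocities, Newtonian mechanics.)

Relative speed: v_rel = 25.8 - 23.3 = 2.5 m/s
Time to catch: t = d₀/v_rel = 233.0/2.5 = 93.2 s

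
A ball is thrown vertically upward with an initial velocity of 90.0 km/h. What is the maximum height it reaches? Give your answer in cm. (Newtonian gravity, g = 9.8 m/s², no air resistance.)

v₀ = 90.0 km/h × 0.2777777777777778 = 25.0 m/s
h_max = v₀² / (2g) = 25.0² / (2 × 9.8) = 625.0 / 19.6 = 31.8878 m
h_max = 31.8878 m / 0.01 = 3189 cm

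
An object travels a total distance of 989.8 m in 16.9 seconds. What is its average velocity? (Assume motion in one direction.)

v_avg = Δd / Δt = 989.8 / 16.9 = 58.57 m/s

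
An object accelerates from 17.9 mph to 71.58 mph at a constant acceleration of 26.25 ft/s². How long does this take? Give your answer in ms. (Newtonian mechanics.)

v₀ = 17.9 mph × 0.44704 = 8.00202 m/s
v = 71.58 mph × 0.44704 = 31.9991 m/s
a = 26.25 ft/s² × 0.3048 = 8.001 m/s²
t = (v - v₀) / a = (31.9991 - 8.00202) / 8.001 = 2.99926 s
t = 2.99926 s / 0.001 = 2999 ms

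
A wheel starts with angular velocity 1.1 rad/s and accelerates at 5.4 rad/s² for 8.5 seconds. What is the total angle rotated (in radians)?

θ = ω₀t + ½αt² = 1.1×8.5 + ½×5.4×8.5² = 204.43 rad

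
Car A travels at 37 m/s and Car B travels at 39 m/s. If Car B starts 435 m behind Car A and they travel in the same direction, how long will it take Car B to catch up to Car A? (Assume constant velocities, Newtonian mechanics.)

Relative speed: v_rel = 39 - 37 = 2 m/s
Time to catch: t = d₀/v_rel = 435/2 = 217.5 s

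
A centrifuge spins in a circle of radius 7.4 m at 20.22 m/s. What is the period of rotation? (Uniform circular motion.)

T = 2πr/v = 2π×7.4/20.22 = 2.3 s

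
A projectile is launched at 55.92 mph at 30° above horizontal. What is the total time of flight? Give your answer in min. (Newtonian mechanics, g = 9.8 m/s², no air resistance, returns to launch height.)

v₀ = 55.92 mph × 0.44704 = 24.9985 m/s
T = 2 × v₀ × sin(θ) / g = 2 × 24.9985 × sin(30°) / 9.8 = 2 × 24.9985 × 0.5 / 9.8 = 2.55087 s
T = 2.55087 s / 60.0 = 0.04251 min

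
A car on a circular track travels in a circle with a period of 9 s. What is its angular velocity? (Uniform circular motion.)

ω = 2π/T = 2π/9 = 0.6981 rad/s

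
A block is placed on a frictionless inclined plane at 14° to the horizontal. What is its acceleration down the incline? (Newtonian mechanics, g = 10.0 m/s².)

a = g sin(θ) = 10.0 × sin(14°) = 10.0 × 0.2419 = 2.42 m/s²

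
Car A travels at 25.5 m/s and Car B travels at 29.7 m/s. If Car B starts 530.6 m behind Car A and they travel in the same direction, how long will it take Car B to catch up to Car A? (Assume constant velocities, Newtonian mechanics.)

Relative speed: v_rel = 29.7 - 25.5 = 4.2 m/s
Time to catch: t = d₀/v_rel = 530.6/4.2 = 126.33 s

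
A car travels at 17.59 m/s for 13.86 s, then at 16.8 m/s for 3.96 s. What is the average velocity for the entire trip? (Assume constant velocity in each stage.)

d₁ = v₁t₁ = 17.59 × 13.86 = 243.7974 m
d₂ = v₂t₂ = 16.8 × 3.96 = 66.528 m
d_total = 310.3254 m, t_total = 17.82 s
v_avg = d_total/t_total = 310.3254/17.82 = 17.41 m/s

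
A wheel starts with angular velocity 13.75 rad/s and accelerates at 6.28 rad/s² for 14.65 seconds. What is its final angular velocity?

ω = ω₀ + αt = 13.75 + 6.28 × 14.65 = 105.75 rad/s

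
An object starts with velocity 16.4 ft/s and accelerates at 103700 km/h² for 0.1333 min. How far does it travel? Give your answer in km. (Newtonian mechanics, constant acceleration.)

v₀ = 16.4 ft/s × 0.3048 = 4.99872 m/s
a = 103700 km/h² × 7.716049382716049e-05 = 8.00154 m/s²
t = 0.1333 min × 60.0 = 7.998 s
d = v₀ × t + ½ × a × t² = 4.99872 × 7.998 + 0.5 × 8.00154 × 7.998² = 295.901 m
d = 295.901 m / 1000.0 = 0.2959 km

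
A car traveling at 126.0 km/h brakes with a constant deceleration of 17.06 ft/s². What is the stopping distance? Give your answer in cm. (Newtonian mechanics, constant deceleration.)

v₀ = 126.0 km/h × 0.2777777777777778 = 35.0 m/s
a = 17.06 ft/s² × 0.3048 = 5.19989 m/s²
d = v₀² / (2a) = 35.0² / (2 × 5.19989) = 1225.0 / 10.3998 = 117.791 m
d = 117.791 m / 0.01 = 11780 cm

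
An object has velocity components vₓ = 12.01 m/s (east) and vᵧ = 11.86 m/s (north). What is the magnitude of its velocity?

|v| = √(vₓ² + vᵧ²) = √(12.01² + 11.86²) = √(284.8997) = 16.88 m/s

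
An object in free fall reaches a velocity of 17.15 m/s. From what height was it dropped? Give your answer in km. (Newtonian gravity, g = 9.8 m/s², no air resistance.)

h = v² / (2g) = 17.15² / (2 × 9.8) = 15.0062 m
h = 15.0062 m / 1000.0 = 0.01501 km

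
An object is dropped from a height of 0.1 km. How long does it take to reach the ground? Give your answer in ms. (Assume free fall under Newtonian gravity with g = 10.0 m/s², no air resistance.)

h = 0.1 km × 1000.0 = 100.0 m
t = √(2h/g) = √(2 × 100.0 / 10.0) = 4.47214 s
t = 4.47214 s / 0.001 = 4472 ms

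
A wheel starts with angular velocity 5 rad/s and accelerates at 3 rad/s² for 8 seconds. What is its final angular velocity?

ω = ω₀ + αt = 5 + 3 × 8 = 29 rad/s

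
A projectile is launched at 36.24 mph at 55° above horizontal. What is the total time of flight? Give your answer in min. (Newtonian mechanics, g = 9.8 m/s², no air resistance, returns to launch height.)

v₀ = 36.24 mph × 0.44704 = 16.2007 m/s
T = 2 × v₀ × sin(θ) / g = 2 × 16.2007 × sin(55°) / 9.8 = 2 × 16.2007 × 0.819152 / 9.8 = 2.70833 s
T = 2.70833 s / 60.0 = 0.04514 min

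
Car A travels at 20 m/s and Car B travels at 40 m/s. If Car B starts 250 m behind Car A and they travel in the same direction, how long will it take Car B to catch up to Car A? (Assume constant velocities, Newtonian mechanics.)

Relative speed: v_rel = 40 - 20 = 20 m/s
Time to catch: t = d₀/v_rel = 250/20 = 12.5 s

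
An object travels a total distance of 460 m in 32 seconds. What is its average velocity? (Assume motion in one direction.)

v_avg = Δd / Δt = 460 / 32 = 14.38 m/s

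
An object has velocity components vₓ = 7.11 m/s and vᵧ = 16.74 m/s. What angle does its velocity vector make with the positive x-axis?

θ = arctan(vᵧ/vₓ) = arctan(16.74/7.11) = 66.99°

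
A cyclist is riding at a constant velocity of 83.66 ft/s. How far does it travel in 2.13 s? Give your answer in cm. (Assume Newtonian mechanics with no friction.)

v = 83.66 ft/s × 0.3048 = 25.4996 m/s
d = v × t = 25.4996 × 2.13 = 54.3141 m
d = 54.3141 m / 0.01 = 5431 cm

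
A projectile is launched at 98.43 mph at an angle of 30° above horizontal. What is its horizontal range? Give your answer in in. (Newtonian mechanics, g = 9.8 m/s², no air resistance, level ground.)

v₀ = 98.43 mph × 0.44704 = 44.0021 m/s
R = v₀² × sin(2θ) / g = 44.0021² × sin(2 × 30°) / 9.8 = 1936.18 × 0.866025 / 9.8 = 171.1 m
R = 171.1 m / 0.0254 = 6736 in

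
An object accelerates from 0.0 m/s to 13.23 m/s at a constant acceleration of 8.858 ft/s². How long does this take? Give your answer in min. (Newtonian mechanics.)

a = 8.858 ft/s² × 0.3048 = 2.69992 m/s²
t = (v - v₀) / a = (13.23 - 0.0) / 2.69992 = 4.90015 s
t = 4.90015 s / 60.0 = 0.08167 min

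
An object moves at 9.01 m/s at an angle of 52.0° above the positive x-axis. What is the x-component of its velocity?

vₓ = v cos(θ) = 9.01 × cos(52.0°) = 5.55 m/s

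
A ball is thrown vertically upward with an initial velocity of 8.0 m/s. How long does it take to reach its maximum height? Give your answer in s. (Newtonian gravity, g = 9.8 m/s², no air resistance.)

t_up = v₀ / g = 8.0 / 9.8 = 0.8163 s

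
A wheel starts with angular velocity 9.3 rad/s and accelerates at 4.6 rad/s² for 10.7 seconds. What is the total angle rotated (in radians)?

θ = ω₀t + ½αt² = 9.3×10.7 + ½×4.6×10.7² = 362.84 rad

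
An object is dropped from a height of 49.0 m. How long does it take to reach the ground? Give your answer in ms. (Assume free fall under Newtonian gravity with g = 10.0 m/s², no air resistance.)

t = √(2h/g) = √(2 × 49.0 / 10.0) = 3.1305 s
t = 3.1305 s / 0.001 = 3130 ms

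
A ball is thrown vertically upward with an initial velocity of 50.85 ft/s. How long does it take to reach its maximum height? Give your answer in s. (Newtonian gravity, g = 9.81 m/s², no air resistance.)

v₀ = 50.85 ft/s × 0.3048 = 15.4991 m/s
t_up = v₀ / g = 15.4991 / 9.81 = 1.58 s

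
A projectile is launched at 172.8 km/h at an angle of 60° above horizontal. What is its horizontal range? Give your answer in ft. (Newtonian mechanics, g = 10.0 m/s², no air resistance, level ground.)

v₀ = 172.8 km/h × 0.2777777777777778 = 48.0 m/s
R = v₀² × sin(2θ) / g = 48.0² × sin(2 × 60°) / 10.0 = 2304.0 × 0.866025 / 10.0 = 199.532 m
R = 199.532 m / 0.3048 = 654.6 ft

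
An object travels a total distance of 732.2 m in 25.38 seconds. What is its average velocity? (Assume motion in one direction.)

v_avg = Δd / Δt = 732.2 / 25.38 = 28.85 m/s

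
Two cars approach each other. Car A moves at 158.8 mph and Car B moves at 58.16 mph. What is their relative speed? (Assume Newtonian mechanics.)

v_rel = v_A + v_B = 158.8 + 58.16 = 216.96 mph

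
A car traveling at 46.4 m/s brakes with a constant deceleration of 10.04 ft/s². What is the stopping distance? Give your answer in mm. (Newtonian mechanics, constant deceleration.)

a = 10.04 ft/s² × 0.3048 = 3.06019 m/s²
d = v₀² / (2a) = 46.4² / (2 × 3.06019) = 2152.96 / 6.12038 = 351.769 m
d = 351.769 m / 0.001 = 351800 mm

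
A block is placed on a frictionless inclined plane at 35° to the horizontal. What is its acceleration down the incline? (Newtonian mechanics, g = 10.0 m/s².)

a = g sin(θ) = 10.0 × sin(35°) = 10.0 × 0.5736 = 5.74 m/s²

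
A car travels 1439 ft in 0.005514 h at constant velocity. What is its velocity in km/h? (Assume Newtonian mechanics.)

d = 1439 ft × 0.3048 = 438.607 m
t = 0.005514 h × 3600.0 = 19.8504 s
v = d / t = 438.607 / 19.8504 = 22.0956 m/s
v = 22.0956 m/s / 0.2777777777777778 = 79.54 km/h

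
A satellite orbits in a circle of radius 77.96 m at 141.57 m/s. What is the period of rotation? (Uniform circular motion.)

T = 2πr/v = 2π×77.96/141.57 = 3.46 s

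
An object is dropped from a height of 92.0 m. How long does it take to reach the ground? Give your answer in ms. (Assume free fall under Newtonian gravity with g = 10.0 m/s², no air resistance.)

t = √(2h/g) = √(2 × 92.0 / 10.0) = 4.28952 s
t = 4.28952 s / 0.001 = 4290 ms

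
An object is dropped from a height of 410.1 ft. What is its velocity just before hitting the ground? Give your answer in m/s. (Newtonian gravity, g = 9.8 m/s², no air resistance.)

h = 410.1 ft × 0.3048 = 124.998 m
v = √(2gh) = √(2 × 9.8 × 124.998) = 49.5 m/s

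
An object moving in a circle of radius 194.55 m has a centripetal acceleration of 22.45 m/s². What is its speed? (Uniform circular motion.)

v = √(a_c × r) = √(22.45 × 194.55) = 66.09 m/s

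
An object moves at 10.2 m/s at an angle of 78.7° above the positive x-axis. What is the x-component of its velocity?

vₓ = v cos(θ) = 10.2 × cos(78.7°) = 2.0 m/s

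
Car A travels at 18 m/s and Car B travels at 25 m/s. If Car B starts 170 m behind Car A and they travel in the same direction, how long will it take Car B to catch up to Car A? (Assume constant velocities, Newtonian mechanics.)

Relative speed: v_rel = 25 - 18 = 7 m/s
Time to catch: t = d₀/v_rel = 170/7 = 24.29 s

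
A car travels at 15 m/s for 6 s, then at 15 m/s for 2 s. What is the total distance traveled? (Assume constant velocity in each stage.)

d₁ = v₁t₁ = 15 × 6 = 90 m
d₂ = v₂t₂ = 15 × 2 = 30 m
d_total = 90 + 30 = 120 m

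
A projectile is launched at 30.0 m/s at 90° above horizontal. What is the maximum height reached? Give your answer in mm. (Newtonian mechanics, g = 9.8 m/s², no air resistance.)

H = v₀² × sin²(θ) / (2g) = 30.0² × sin(90°)² / (2 × 9.8) = 900.0 × 1.0 / 19.6 = 45.9184 m
H = 45.9184 m / 0.001 = 45920 mm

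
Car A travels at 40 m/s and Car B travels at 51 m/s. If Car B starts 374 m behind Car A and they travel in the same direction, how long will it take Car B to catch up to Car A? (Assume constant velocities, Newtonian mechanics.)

Relative speed: v_rel = 51 - 40 = 11 m/s
Time to catch: t = d₀/v_rel = 374/11 = 34.0 s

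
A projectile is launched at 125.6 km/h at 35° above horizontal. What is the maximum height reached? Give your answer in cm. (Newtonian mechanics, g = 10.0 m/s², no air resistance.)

v₀ = 125.6 km/h × 0.2777777777777778 = 34.8889 m/s
H = v₀² × sin²(θ) / (2g) = 34.8889² × sin(35°)² / (2 × 10.0) = 1217.24 × 0.32899 / 20.0 = 20.023 m
H = 20.023 m / 0.01 = 2002 cm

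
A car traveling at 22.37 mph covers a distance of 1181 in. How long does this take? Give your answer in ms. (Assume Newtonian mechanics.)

d = 1181 in × 0.0254 = 29.9974 m
v = 22.37 mph × 0.44704 = 10.0003 m/s
t = d / v = 29.9974 / 10.0003 = 2.99965 s
t = 2.99965 s / 0.001 = 3000 ms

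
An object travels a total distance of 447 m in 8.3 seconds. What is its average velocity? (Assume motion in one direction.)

v_avg = Δd / Δt = 447 / 8.3 = 53.86 m/s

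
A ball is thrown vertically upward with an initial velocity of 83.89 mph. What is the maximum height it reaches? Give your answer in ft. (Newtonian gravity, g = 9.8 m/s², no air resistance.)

v₀ = 83.89 mph × 0.44704 = 37.5022 m/s
h_max = v₀² / (2g) = 37.5022² / (2 × 9.8) = 1406.42 / 19.6 = 71.7561 m
h_max = 71.7561 m / 0.3048 = 235.4 ft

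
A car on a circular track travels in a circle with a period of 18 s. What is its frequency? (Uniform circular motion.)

f = 1/T = 1/18 = 0.0556 Hz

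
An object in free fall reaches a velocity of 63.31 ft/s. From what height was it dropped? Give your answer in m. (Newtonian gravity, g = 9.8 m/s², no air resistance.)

v = 63.31 ft/s × 0.3048 = 19.2969 m/s
h = v² / (2g) = 19.2969² / (2 × 9.8) = 19.0 m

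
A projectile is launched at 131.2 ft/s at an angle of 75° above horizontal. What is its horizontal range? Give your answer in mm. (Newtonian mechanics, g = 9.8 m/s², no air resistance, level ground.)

v₀ = 131.2 ft/s × 0.3048 = 39.9898 m/s
R = v₀² × sin(2θ) / g = 39.9898² × sin(2 × 75°) / 9.8 = 1599.18 × 0.5 / 9.8 = 81.5908 m
R = 81.5908 m / 0.001 = 81590 mm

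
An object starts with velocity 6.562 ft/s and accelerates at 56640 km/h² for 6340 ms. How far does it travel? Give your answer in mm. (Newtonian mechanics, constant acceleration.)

v₀ = 6.562 ft/s × 0.3048 = 2.0001 m/s
a = 56640 km/h² × 7.716049382716049e-05 = 4.37037 m/s²
t = 6340 ms × 0.001 = 6.34 s
d = v₀ × t + ½ × a × t² = 2.0001 × 6.34 + 0.5 × 4.37037 × 6.34² = 100.515 m
d = 100.515 m / 0.001 = 100500 mm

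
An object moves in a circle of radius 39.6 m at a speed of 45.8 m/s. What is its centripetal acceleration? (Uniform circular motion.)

a_c = v²/r = 45.8²/39.6 = 2097.64/39.6 = 52.97 m/s²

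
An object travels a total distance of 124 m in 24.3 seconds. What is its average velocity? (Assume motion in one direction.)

v_avg = Δd / Δt = 124 / 24.3 = 5.1 m/s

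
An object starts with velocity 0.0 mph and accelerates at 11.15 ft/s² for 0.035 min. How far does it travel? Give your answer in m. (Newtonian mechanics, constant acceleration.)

v₀ = 0.0 mph × 0.44704 = 0.0 m/s
a = 11.15 ft/s² × 0.3048 = 3.39852 m/s²
t = 0.035 min × 60.0 = 2.1 s
d = v₀ × t + ½ × a × t² = 0.0 × 2.1 + 0.5 × 3.39852 × 2.1² = 7.494 m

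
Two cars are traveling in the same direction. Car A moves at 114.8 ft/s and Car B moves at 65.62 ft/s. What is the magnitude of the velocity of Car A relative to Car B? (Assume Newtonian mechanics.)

v_rel = |v_A - v_B| = |114.8 - 65.62| = 49.18 ft/s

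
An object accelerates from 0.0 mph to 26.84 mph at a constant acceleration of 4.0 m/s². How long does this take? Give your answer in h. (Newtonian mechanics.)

v₀ = 0.0 mph × 0.44704 = 0.0 m/s
v = 26.84 mph × 0.44704 = 11.9986 m/s
t = (v - v₀) / a = (11.9986 - 0.0) / 4.0 = 2.99965 s
t = 2.99965 s / 3600.0 = 0.0008332 h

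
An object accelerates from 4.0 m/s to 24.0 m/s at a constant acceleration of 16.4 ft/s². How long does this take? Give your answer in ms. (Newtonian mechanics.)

a = 16.4 ft/s² × 0.3048 = 4.99872 m/s²
t = (v - v₀) / a = (24.0 - 4.0) / 4.99872 = 4.00102 s
t = 4.00102 s / 0.001 = 4001 ms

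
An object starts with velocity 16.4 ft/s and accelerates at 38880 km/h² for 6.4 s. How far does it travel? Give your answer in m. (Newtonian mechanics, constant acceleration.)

v₀ = 16.4 ft/s × 0.3048 = 4.99872 m/s
a = 38880 km/h² × 7.716049382716049e-05 = 3.0 m/s²
d = v₀ × t + ½ × a × t² = 4.99872 × 6.4 + 0.5 × 3.0 × 6.4² = 93.43 m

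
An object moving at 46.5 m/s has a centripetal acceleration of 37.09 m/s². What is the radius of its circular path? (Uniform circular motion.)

r = v²/a_c = 46.5²/37.09 = 58.3 m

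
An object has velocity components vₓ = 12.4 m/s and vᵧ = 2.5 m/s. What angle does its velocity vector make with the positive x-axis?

θ = arctan(vᵧ/vₓ) = arctan(2.5/12.4) = 11.4°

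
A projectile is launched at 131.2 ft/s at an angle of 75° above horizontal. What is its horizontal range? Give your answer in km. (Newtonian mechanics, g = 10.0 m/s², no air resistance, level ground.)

v₀ = 131.2 ft/s × 0.3048 = 39.9898 m/s
R = v₀² × sin(2θ) / g = 39.9898² × sin(2 × 75°) / 10.0 = 1599.18 × 0.5 / 10.0 = 79.959 m
R = 79.959 m / 1000.0 = 0.07996 km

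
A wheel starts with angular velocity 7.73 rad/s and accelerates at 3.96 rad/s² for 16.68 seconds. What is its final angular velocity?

ω = ω₀ + αt = 7.73 + 3.96 × 16.68 = 73.78 rad/s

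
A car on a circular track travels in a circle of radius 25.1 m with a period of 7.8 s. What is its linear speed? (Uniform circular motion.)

v = 2πr/T = 2π×25.1/7.8 = 20.22 m/s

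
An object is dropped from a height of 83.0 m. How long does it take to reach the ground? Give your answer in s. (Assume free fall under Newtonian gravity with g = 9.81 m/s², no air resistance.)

t = √(2h/g) = √(2 × 83.0 / 9.81) = 4.114 s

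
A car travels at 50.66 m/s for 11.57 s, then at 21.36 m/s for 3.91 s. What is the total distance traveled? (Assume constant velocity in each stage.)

d₁ = v₁t₁ = 50.66 × 11.57 = 586.1362 m
d₂ = v₂t₂ = 21.36 × 3.91 = 83.5176 m
d_total = 586.1362 + 83.5176 = 669.65 m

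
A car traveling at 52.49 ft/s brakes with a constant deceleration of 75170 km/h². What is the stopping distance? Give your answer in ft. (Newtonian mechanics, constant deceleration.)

v₀ = 52.49 ft/s × 0.3048 = 15.999 m/s
a = 75170 km/h² × 7.716049382716049e-05 = 5.80015 m/s²
d = v₀² / (2a) = 15.999² / (2 × 5.80015) = 255.968 / 11.6003 = 22.0656 m
d = 22.0656 m / 0.3048 = 72.39 ft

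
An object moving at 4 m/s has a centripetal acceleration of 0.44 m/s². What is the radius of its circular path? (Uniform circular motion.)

r = v²/a_c = 4²/0.44 = 36.36 m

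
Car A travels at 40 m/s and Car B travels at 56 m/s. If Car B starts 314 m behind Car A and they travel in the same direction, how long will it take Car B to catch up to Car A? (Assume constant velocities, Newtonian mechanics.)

Relative speed: v_rel = 56 - 40 = 16 m/s
Time to catch: t = d₀/v_rel = 314/16 = 19.62 s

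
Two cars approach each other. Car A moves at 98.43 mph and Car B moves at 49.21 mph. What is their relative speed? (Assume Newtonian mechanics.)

v_rel = v_A + v_B = 98.43 + 49.21 = 147.64 mph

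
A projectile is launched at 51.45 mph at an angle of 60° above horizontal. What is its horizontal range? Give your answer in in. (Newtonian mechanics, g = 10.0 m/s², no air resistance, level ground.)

v₀ = 51.45 mph × 0.44704 = 23.0002 m/s
R = v₀² × sin(2θ) / g = 23.0002² × sin(2 × 60°) / 10.0 = 529.009 × 0.866025 / 10.0 = 45.8135 m
R = 45.8135 m / 0.0254 = 1804 in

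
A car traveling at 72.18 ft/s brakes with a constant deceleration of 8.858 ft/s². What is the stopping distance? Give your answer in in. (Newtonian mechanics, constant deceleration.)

v₀ = 72.18 ft/s × 0.3048 = 22.0005 m/s
a = 8.858 ft/s² × 0.3048 = 2.69992 m/s²
d = v₀² / (2a) = 22.0005² / (2 × 2.69992) = 484.022 / 5.39984 = 89.6364 m
d = 89.6364 m / 0.0254 = 3529 in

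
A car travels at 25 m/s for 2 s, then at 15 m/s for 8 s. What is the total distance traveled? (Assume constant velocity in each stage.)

d₁ = v₁t₁ = 25 × 2 = 50 m
d₂ = v₂t₂ = 15 × 8 = 120 m
d_total = 50 + 120 = 170 m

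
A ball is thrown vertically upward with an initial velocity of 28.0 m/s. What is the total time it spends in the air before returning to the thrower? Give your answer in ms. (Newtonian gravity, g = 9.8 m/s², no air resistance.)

t_total = 2 × v₀ / g = 2 × 28.0 / 9.8 = 5.71429 s
t_total = 5.71429 s / 0.001 = 5714 ms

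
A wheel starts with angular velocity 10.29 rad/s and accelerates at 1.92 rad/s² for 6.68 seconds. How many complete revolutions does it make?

θ = ω₀t + ½αt² = 10.29×6.68 + ½×1.92×6.68² = 111.574704 rad
Total revolutions = θ/(2π) = 111.574704/(2π) = 17.76
Complete revolutions = ⌊17.76⌋ = 17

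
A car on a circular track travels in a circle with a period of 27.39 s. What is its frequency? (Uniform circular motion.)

f = 1/T = 1/27.39 = 0.0365 Hz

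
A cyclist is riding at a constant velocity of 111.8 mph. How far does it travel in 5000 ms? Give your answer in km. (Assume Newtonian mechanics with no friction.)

v = 111.8 mph × 0.44704 = 49.9791 m/s
t = 5000 ms × 0.001 = 5.0 s
d = v × t = 49.9791 × 5.0 = 249.896 m
d = 249.896 m / 1000.0 = 0.2499 km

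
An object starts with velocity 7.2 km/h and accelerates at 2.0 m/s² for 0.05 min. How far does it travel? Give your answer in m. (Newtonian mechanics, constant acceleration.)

v₀ = 7.2 km/h × 0.2777777777777778 = 2.0 m/s
t = 0.05 min × 60.0 = 3.0 s
d = v₀ × t + ½ × a × t² = 2.0 × 3.0 + 0.5 × 2.0 × 3.0² = 15.0 m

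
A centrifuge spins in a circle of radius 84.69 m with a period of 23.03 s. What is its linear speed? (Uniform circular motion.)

v = 2πr/T = 2π×84.69/23.03 = 23.11 m/s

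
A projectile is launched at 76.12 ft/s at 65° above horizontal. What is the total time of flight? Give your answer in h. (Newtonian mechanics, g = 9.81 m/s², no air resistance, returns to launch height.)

v₀ = 76.12 ft/s × 0.3048 = 23.2014 m/s
T = 2 × v₀ × sin(θ) / g = 2 × 23.2014 × sin(65°) / 9.81 = 2 × 23.2014 × 0.906308 / 9.81 = 4.28698 s
T = 4.28698 s / 3600.0 = 0.001191 h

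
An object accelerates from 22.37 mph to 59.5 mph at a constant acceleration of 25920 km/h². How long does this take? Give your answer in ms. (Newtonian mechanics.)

v₀ = 22.37 mph × 0.44704 = 10.0003 m/s
v = 59.5 mph × 0.44704 = 26.5989 m/s
a = 25920 km/h² × 7.716049382716049e-05 = 2.0 m/s²
t = (v - v₀) / a = (26.5989 - 10.0003) / 2.0 = 8.2993 s
t = 8.2993 s / 0.001 = 8299 ms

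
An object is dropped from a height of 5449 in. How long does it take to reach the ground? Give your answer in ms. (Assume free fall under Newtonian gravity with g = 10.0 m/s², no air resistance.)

h = 5449 in × 0.0254 = 138.405 m
t = √(2h/g) = √(2 × 138.405 / 10.0) = 5.26127 s
t = 5.26127 s / 0.001 = 5261 ms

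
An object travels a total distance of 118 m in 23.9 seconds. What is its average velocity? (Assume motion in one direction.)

v_avg = Δd / Δt = 118 / 23.9 = 4.94 m/s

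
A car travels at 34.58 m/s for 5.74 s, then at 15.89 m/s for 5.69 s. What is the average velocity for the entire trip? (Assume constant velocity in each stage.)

d₁ = v₁t₁ = 34.58 × 5.74 = 198.4892 m
d₂ = v₂t₂ = 15.89 × 5.69 = 90.4141 m
d_total = 288.9033 m, t_total = 11.43 s
v_avg = d_total/t_total = 288.9033/11.43 = 25.28 m/s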